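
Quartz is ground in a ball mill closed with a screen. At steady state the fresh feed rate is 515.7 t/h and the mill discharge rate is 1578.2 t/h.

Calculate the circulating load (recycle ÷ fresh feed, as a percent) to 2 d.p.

CL = 206.03 %

M = F + R at steady state, so:
R = M − F = 1578.2 − 515.7 = 1062.5 t/h
CL = 100·R/F = 100·1062.5/515.7 = 206.03 %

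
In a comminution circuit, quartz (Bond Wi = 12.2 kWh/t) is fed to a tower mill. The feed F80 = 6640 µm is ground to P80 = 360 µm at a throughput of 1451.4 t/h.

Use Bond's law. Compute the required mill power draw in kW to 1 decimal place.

W = 10 Wi / √P80 − 10 Wi / √F80
W = 10·12.2·(1/√360 − 1/√6640) = 10·12.2·(0.040433) = 4.9328 kWh/t
P_mill = W·ṁ = 4.9328·1451.4 = 7159.4 kW

P = 7159.4 kW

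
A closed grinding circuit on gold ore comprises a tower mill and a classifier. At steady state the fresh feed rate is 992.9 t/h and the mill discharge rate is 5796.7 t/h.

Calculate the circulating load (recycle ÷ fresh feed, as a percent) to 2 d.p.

Steady state: M = F + R.
R = M − F = 5796.7 − 992.9 = 4803.8 t/h
CL = 100·R/F = 100·4803.8/992.9 = 483.82 %

CL = 483.82 %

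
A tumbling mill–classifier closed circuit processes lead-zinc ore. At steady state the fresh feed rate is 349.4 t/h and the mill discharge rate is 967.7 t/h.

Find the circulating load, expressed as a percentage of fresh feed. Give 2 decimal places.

CL = 176.96 %

Discharge = new feed + return, hence
R = M − F = 967.7 − 349.4 = 618.3 t/h
CL = 100·R/F = 100·618.3/349.4 = 176.96 %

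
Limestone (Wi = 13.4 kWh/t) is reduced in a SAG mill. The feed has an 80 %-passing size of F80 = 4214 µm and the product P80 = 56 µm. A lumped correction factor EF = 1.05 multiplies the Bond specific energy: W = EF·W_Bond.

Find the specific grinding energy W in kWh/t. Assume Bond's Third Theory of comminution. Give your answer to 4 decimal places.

W = 16.6344 kWh/t

W = 10 Wi (P80^-0.5 − F80^-0.5)
1/√56 = 0.133631;  1/√4214 = 0.015405
W = 10·13.4·(0.133631 − 0.015405) = 15.8423 kWh/t
Apply correction: 15.8423 × 1.05 = 16.6344 kWh/t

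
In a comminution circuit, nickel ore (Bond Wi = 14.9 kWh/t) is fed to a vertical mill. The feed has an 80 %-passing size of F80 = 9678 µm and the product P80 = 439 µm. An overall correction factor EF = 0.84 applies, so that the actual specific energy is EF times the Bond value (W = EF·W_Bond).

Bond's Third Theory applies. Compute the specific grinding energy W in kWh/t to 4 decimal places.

W = 10 Wi / √P80 − 10 Wi / √F80
1/√439 = 0.047727;  1/√9678 = 0.010165
W = 10·14.9·(0.047727 − 0.010165) = 5.5968 kWh/t
W_actual = 0.84 × 5.5968 = 4.7013 kWh/t

W = 4.7013 kWh/t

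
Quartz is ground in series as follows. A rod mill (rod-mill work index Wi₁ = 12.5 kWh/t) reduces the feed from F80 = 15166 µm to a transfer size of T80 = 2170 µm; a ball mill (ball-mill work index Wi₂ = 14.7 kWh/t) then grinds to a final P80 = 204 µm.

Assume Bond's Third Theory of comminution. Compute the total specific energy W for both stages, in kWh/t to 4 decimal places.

W = 8.8048 kWh/t

W = 10·Wi·[P80^(−½) − F80^(−½)]
Stage 1 (15166→2170 µm, Wi₁=12.5): W₁ = 10·12.5·(0.021467 − 0.008120) = 1.6683 kWh/t
Stage 2 (2170→204 µm, Wi₂=14.7): W₂ = 10·14.7·(0.070014 − 0.021467) = 7.1364 kWh/t
W = W₁ + W₂ = 1.6683 + 7.1364 = 8.8048 kWh/t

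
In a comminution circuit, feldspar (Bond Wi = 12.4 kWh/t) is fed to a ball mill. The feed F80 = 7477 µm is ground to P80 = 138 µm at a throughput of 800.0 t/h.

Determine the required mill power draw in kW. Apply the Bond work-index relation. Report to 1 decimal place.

W = 10 Wi (P80^-0.5 − F80^-0.5)
W = 10·12.4·(1/√138 − 1/√7477) = 10·12.4·(0.073561) = 9.1216 kWh/t
P_mill = W·ṁ = 9.1216·800.0 = 7297.2 kW

P = 7297.2 kW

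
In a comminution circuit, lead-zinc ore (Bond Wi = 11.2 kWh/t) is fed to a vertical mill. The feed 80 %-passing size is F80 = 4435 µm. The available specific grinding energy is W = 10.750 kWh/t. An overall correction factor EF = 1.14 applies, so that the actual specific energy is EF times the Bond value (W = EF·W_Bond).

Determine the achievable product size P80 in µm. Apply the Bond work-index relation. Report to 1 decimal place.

P80 = 101.6 µm

W = 10 Wi (P80^-0.5 − F80^-0.5)
W_Bond = W / EF = 10.750 / 1.14 = 9.4298 kWh/t
⇒ 1/√P80 = W_Bond/(10 Wi) + 1/√F80
  = 9.4298/(10·11.2) + 1/√4435 = 0.084195 + 0.015016 = 0.099211
P80 = (1/0.099211)² = 10.0795² = 101.60 µm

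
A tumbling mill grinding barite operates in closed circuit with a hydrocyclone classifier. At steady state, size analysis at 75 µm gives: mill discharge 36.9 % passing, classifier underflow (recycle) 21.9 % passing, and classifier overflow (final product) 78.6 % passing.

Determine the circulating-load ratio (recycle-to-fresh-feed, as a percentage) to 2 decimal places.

Two-product formula at 75 µm:
r = (o − d)/(d − u)
r = (78.6 − 36.9)/(36.9 − 21.9) = 41.7/15.0 = 2.7800
CL = 100·r = 278.00 %

CL = 278.00 %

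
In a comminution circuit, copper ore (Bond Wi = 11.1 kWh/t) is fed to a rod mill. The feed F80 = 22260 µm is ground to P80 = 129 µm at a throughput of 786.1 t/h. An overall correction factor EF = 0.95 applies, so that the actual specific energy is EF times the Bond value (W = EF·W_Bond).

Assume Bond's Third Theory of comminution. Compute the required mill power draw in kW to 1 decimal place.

W = 10 Wi (P80^-0.5 − F80^-0.5)
W = 10·11.1·(1/√129 − 1/√22260) = 10·11.1·(0.081343) = 9.0290 kWh/t
W_actual = 0.95 × 9.0290 = 8.5776 kWh/t
P = W·T = 8.5776·786.1 = 6742.8 kW

P = 6742.8 kW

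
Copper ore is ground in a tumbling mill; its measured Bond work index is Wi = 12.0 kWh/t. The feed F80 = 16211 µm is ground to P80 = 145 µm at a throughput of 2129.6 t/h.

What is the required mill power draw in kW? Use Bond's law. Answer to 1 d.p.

W = 10·Wi·(P80^(-½) − F80^(-½))
W = 10·12.0·(1/√145 − 1/√16211) = 10·12.0·(0.075191) = 9.0230 kWh/t
Power = W × throughput = 9.0230 kWh/t × 2129.6 t/h = 19215.3 kW

P = 19215.3 kW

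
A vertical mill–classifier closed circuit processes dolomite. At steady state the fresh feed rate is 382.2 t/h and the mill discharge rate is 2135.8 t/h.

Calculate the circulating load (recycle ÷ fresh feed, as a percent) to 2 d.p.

Mill node: discharge = fresh + recycle.
R = M − F = 2135.8 − 382.2 = 1753.6 t/h
CL = 100·R/F = 100·1753.6/382.2 = 458.82 %

CL = 458.82 %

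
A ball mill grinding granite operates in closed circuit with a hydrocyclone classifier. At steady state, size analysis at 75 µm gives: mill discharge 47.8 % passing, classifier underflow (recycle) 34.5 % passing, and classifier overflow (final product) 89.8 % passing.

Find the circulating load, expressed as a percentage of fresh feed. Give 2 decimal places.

Let r = R/F. Size balance at 75 µm:
(1+r)·d = r·u + o ⇒ r = (o−d)/(d−u)
r = (89.8 − 47.8)/(47.8 − 34.5) = 42.0/13.3 = 3.1579
CL = 100·r = 315.79 %

CL = 315.79 %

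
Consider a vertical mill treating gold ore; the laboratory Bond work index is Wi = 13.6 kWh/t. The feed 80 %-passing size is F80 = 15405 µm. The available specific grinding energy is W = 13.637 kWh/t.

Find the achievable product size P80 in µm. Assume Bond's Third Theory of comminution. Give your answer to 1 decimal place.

W = 10·Wi·(P80^(-½) − F80^(-½))
⇒ 1/√P80 = W/(10 Wi) + 1/√F80
  = 13.6370/(10·13.6) + 1/√15405 = 0.100272 + 0.008057 = 0.108329
P80 = (1/0.108329)² = 9.2311² = 85.21 µm

P80 = 85.2 µm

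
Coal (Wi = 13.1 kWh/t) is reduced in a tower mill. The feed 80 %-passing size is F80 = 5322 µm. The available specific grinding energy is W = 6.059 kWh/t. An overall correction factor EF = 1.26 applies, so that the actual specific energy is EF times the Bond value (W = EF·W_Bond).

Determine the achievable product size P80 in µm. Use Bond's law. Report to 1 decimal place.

P80 = 393.4 µm

W = 10 Wi (1/√P80 − 1/√F80)  [Bond]
W_Bond = W / EF = 6.059 / 1.26 = 4.8087 kWh/t
⇒ 1/√P80 = W_Bond/(10 Wi) + 1/√F80
  = 4.8087/(10·13.1) + 1/√5322 = 0.036708 + 0.013708 = 0.050415
P80 = (1/0.050415)² = 19.8352² = 393.43 µm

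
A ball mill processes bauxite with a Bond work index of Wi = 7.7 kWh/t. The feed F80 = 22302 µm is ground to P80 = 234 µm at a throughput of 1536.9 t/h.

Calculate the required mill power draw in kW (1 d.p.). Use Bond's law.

P = 6943.8 kW

W = 10 Wi (P80^-0.5 − F80^-0.5)
W = 10·7.7·(1/√234 − 1/√22302) = 10·7.7·(0.058676) = 4.5180 kWh/t
P_mill = W·ṁ = 4.5180·1536.9 = 6943.8 kW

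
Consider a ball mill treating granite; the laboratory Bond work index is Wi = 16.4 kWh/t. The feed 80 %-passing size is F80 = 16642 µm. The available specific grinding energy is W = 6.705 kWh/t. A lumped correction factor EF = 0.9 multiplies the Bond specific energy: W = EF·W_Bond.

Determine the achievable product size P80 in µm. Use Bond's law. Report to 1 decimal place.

Bond:  W = 10 Wi (1/√P − 1/√F)
W_Bond = W / EF = 6.705 / 0.9 = 7.4500 kWh/t
⇒ 1/√P80 = W_Bond/(10 Wi) + 1/√F80
  = 7.4500/(10·16.4) + 1/√16642 = 0.045427 + 0.007752 = 0.053179
P80 = (1/0.053179)² = 18.8046² = 353.61 µm

P80 = 353.6 µm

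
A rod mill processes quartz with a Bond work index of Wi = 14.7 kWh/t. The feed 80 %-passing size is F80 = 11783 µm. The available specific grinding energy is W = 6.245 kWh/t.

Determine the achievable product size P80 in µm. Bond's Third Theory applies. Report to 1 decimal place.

P80 = 374.2 µm

Bond: W = 10·Wi·(1/√P80 − 1/√F80)
⇒ 1/√P80 = W/(10 Wi) + 1/√F80
  = 6.2450/(10·14.7) + 1/√11783 = 0.042483 + 0.009212 = 0.051695
P80 = (1/0.051695)² = 19.3441² = 374.19 µm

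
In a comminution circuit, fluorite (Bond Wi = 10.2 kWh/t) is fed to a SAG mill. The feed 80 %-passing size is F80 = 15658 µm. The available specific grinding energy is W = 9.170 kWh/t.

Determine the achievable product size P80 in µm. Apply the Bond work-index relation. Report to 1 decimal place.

W_Bond = 10·Wi·(1/√P₈₀ − 1/√F₈₀)
1/√P80 = 1/√F80 + W/(10·Wi)
  = 9.1700/(10·10.2) + 1/√15658 = 0.089902 + 0.007992 = 0.097894
P80 = (1/0.097894)² = 10.2152² = 104.35 µm

P80 = 104.3 µm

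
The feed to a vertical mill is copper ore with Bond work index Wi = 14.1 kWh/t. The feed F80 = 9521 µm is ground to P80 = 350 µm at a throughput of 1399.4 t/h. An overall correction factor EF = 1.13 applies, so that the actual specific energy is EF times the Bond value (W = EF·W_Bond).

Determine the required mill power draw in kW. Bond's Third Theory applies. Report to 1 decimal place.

P = 9633.0 kW

W = 10·Wi·[P80^(−½) − F80^(−½)]
W = 10·14.1·(1/√350 − 1/√9521) = 10·14.1·(0.043204) = 6.0917 kWh/t
With EF = 1.13: W = 6.0917·1.13 = 6.8837 kWh/t
P = W·T = 6.8837·1399.4 = 9633.0 kW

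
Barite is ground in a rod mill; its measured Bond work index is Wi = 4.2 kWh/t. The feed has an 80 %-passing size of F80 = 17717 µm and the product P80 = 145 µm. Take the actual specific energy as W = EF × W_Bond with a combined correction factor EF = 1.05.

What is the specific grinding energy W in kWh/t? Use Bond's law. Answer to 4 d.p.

W = 3.3310 kWh/t

W = 10 Wi (P80^-0.5 − F80^-0.5)
1/√145 = 0.083045;  1/√17717 = 0.007513
W = 10·4.2·(0.083045 − 0.007513) = 3.1724 kWh/t
With EF = 1.05: W = 3.1724·1.05 = 3.3310 kWh/t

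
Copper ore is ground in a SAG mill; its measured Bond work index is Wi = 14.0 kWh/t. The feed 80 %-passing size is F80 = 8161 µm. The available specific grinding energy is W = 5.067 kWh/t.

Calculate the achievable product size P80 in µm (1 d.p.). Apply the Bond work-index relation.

P80 = 447.7 µm

W = 10 Wi (P80^-0.5 − F80^-0.5)
P80^(−½) = W/(10 Wi) + F80^(−½)
  = 5.0670/(10·14.0) + 1/√8161 = 0.036193 + 0.011070 = 0.047262
P80 = (1/0.047262)² = 21.1585² = 447.68 µm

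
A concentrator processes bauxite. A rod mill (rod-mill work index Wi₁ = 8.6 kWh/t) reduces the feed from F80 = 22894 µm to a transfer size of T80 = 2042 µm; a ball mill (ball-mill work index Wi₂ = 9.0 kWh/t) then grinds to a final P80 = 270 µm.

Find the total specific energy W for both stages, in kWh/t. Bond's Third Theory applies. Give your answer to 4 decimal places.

W = 4.8203 kWh/t

W = 10 Wi (P80^-0.5 − F80^-0.5)
Stage 1 (22894→2042 µm, Wi₁=8.6): W₁ = 10·8.6·(0.022130 − 0.006609) = 1.3348 kWh/t
Stage 2 (2042→270 µm, Wi₂=9.0): W₂ = 10·9.0·(0.060858 − 0.022130) = 3.4856 kWh/t
W = W₁ + W₂ = 1.3348 + 3.4856 = 4.8203 kWh/t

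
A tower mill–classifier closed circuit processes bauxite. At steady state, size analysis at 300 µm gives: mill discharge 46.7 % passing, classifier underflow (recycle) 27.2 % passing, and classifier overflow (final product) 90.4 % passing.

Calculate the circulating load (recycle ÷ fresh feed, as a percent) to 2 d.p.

CL = 224.10 %

Two-product formula at 300 µm:
(1+r)·d = r·u + o ⇒ r = (o−d)/(d−u)
r = (90.4 − 46.7)/(46.7 − 27.2) = 43.7/19.5 = 2.2410
CL = 100·r = 224.10 %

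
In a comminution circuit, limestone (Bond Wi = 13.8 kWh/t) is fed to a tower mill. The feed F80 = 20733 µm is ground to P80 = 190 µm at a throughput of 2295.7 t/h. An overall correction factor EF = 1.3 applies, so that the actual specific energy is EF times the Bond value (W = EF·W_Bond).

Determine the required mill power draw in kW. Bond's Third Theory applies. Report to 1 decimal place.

P = 27018.4 kW

Bond:  W = 10 Wi (1/√P − 1/√F)
W = 10·13.8·(1/√190 − 1/√20733) = 10·13.8·(0.065603) = 9.0532 kWh/t
W_actual = 1.3 × 9.0532 = 11.7691 kWh/t
Mill draw = 11.7691 × 2295.7 = 27018.4 kW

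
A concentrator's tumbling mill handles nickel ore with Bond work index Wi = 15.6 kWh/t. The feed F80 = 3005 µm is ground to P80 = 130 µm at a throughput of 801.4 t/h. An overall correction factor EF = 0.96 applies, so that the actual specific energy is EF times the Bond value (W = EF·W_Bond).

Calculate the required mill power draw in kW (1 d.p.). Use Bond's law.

W_Bond = 10·Wi·(1/√P₈₀ − 1/√F₈₀)
W = 10·15.6·(1/√130 − 1/√3005) = 10·15.6·(0.069464) = 10.8363 kWh/t
Corrected W = EF·W_Bond = 0.96·10.8363 = 10.4029 kWh/t
P_mill = W·ṁ = 10.4029·801.4 = 8336.9 kW

P = 8336.9 kW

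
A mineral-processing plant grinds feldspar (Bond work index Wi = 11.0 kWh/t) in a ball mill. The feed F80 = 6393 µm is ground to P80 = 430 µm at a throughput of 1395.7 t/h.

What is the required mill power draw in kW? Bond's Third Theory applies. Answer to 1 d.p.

P = 5483.6 kW

W = 10·Wi·(P80^(-½) − F80^(-½))
W = 10·11.0·(1/√430 − 1/√6393) = 10·11.0·(0.035717) = 3.9289 kWh/t
Power = W × throughput = 3.9289 kWh/t × 1395.7 t/h = 5483.6 kW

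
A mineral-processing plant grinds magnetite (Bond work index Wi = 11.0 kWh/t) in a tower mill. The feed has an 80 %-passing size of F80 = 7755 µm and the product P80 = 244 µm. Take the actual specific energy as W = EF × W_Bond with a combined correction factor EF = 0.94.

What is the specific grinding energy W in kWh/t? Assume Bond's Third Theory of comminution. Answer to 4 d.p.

W = 5.4453 kWh/t

W = 10·Wi·(P80^(-½) − F80^(-½))
1/√244 = 0.064018;  1/√7755 = 0.011356
W = 10·11.0·(0.064018 − 0.011356) = 5.7929 kWh/t
Corrected W = EF·W_Bond = 0.94·5.7929 = 5.4453 kWh/t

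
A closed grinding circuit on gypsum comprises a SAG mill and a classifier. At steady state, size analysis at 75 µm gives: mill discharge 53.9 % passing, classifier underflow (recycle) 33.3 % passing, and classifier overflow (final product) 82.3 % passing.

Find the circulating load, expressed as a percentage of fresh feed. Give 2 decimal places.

CL = 137.86 %

Two-product formula at 75 µm:
Fd + Rd = Ru + Fo ⇒ R/F = (o−d)/(d−u)
r = (82.3 − 53.9)/(53.9 − 33.3) = 28.4/20.6 = 1.3786
CL = 100·r = 137.86 %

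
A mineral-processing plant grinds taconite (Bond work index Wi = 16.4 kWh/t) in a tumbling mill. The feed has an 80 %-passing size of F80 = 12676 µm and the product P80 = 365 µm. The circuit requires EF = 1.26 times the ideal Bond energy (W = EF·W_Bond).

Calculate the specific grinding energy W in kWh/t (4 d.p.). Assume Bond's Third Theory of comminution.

W = 10 Wi (P80^-0.5 − F80^-0.5)
1/√365 = 0.052342;  1/√12676 = 0.008882
W = 10·16.4·(0.052342 − 0.008882) = 7.1275 kWh/t
Apply correction: 7.1275 × 1.26 = 8.9807 kWh/t

W = 8.9807 kWh/t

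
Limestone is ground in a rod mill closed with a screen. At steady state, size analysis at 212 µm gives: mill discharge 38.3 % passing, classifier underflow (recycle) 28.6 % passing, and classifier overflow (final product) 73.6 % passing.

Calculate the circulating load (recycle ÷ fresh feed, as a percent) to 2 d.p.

Classifier node, passing 212 µm:
(1+r)d = ru + o → r = (o−d)/(d−u)
r = (73.6 − 38.3)/(38.3 − 28.6) = 35.3/9.7 = 3.6392
CL = 100·r = 363.92 %

CL = 363.92 %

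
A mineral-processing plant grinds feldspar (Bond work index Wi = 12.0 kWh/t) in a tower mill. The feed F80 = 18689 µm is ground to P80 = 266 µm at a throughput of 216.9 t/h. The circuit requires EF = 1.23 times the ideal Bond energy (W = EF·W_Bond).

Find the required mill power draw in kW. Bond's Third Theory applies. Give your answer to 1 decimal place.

W_Bond = 10·Wi·(1/√P₈₀ − 1/√F₈₀)
W = 10·12.0·(1/√266 − 1/√18689) = 10·12.0·(0.053999) = 6.4799 kWh/t
With EF = 1.23: W = 6.4799·1.23 = 7.9703 kWh/t
P_mill = W·ṁ = 7.9703·216.9 = 1728.7 kW

P = 1728.7 kW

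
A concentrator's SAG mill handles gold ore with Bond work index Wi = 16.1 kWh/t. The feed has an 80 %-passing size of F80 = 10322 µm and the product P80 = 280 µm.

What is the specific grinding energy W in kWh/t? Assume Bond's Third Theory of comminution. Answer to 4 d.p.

Bond: W = 10·Wi·(1/√P80 − 1/√F80)
1/√280 = 0.059761;  1/√10322 = 0.009843
W = 10·16.1·(0.059761 − 0.009843) = 8.0369 kWh/t

W = 8.0369 kWh/t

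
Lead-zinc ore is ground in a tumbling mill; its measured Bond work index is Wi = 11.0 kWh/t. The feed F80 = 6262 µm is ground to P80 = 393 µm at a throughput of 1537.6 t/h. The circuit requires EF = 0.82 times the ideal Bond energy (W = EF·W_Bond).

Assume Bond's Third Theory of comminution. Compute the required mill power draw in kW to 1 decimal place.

P = 5243.4 kW

W = 10 Wi (1/√P80 − 1/√F80)  [Bond]
W = 10·11.0·(1/√393 − 1/√6262) = 10·11.0·(0.037806) = 4.1587 kWh/t
Apply correction: 4.1587 × 0.82 = 3.4101 kWh/t
P_mill = W·ṁ = 3.4101·1537.6 = 5243.4 kW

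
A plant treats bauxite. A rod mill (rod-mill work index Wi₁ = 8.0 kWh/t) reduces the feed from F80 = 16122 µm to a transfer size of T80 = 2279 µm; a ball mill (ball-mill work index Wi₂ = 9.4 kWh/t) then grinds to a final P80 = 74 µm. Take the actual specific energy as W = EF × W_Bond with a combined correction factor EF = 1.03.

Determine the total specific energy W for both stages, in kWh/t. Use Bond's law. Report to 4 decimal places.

W = 10 Wi (P80^-0.5 − F80^-0.5)
Stage 1 (16122→2279 µm, Wi₁=8.0): W₁ = 10·8.0·(0.020947 − 0.007876) = 1.0457 kWh/t
Stage 2 (2279→74 µm, Wi₂=9.4): W₂ = 10·9.4·(0.116248 − 0.020947) = 8.9582 kWh/t
W = W₁ + W₂ = 1.0457 + 8.9582 = 10.0040 kWh/t
W_actual = 1.03 × 10.0040 = 10.3041 kWh/t

W = 10.3041 kWh/t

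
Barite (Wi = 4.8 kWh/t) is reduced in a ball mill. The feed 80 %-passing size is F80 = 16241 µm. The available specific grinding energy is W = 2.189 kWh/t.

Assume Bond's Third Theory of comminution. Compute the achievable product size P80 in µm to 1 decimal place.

W = 10·Wi·(P80^(-½) − F80^(-½))
1/√P80 = 1/√F80 + W/(10·Wi)
  = 2.1890/(10·4.8) + 1/√16241 = 0.045604 + 0.007847 = 0.053451
P80 = (1/0.053451)² = 18.7087² = 350.02 µm

P80 = 350.0 µm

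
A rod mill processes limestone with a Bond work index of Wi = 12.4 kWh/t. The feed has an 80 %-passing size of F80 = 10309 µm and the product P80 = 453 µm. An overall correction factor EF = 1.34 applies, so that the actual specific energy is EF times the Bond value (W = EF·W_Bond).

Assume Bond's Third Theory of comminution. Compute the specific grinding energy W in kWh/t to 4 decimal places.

Bond:  W = 10 Wi (1/√P − 1/√F)
1/√453 = 0.046984;  1/√10309 = 0.009849
W = 10·12.4·(0.046984 − 0.009849) = 4.6048 kWh/t
Corrected W = EF·W_Bond = 1.34·4.6048 = 6.1704 kWh/t

W = 6.1704 kWh/t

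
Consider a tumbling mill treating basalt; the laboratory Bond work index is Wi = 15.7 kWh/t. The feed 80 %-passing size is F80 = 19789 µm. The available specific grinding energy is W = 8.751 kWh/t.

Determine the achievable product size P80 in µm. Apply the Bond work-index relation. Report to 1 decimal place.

P80 = 253.2 µm

W = 10 Wi / √P80 − 10 Wi / √F80
P80^-0.5 = F80^-0.5 + W/(10 Wi)
  = 8.7510/(10·15.7) + 1/√19789 = 0.055739 + 0.007109 = 0.062848
P80 = (1/0.062848)² = 15.9115² = 253.18 µm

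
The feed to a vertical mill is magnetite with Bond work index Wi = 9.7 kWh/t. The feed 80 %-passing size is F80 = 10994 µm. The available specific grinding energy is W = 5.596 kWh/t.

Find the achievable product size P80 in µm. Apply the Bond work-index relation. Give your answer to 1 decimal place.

P80 = 221.3 µm

Bond: W = 10·Wi·(1/√P80 − 1/√F80)
P80^-0.5 = F80^-0.5 + W/(10 Wi)
  = 5.5960/(10·9.7) + 1/√10994 = 0.057691 + 0.009537 = 0.067228
P80 = (1/0.067228)² = 14.8748² = 221.26 µm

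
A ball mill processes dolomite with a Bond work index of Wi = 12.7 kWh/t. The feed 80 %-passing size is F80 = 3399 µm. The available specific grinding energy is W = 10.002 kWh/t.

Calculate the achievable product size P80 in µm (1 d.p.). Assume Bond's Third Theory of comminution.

Bond: W = 10·Wi·(1/√P80 − 1/√F80)
P80^(−½) = W/(10 Wi) + F80^(−½)
  = 10.0020/(10·12.7) + 1/√3399 = 0.078756 + 0.017152 = 0.095908
P80 = (1/0.095908)² = 10.4266² = 108.71 µm

P80 = 108.7 µm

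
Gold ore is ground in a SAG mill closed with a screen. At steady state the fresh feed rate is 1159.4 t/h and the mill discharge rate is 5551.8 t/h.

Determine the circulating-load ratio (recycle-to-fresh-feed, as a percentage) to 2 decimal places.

Discharge = new feed + return, hence
R = M − F = 5551.8 − 1159.4 = 4392.4 t/h
CL = 100·R/F = 100·4392.4/1159.4 = 378.85 %

CL = 378.85 %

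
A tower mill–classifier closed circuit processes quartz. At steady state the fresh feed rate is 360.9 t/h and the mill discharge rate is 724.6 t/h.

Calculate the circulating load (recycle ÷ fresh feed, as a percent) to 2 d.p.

Mill node: discharge = fresh + recycle.
R = M − F = 724.6 − 360.9 = 363.7 t/h
CL = 100·R/F = 100·363.7/360.9 = 100.78 %

CL = 100.78 %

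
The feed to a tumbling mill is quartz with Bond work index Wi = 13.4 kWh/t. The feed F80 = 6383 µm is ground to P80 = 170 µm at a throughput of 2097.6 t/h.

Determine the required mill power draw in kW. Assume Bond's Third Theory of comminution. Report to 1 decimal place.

P = 18039.6 kW

W = 10·Wi·(P80^(-½) − F80^(-½))
W = 10·13.4·(1/√170 − 1/√6383) = 10·13.4·(0.064180) = 8.6001 kWh/t
Power = W × throughput = 8.6001 kWh/t × 2097.6 t/h = 18039.6 kW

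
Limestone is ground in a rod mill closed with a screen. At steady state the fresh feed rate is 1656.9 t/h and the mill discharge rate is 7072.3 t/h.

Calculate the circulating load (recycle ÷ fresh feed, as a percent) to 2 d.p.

CL = 326.84 %

M = F + R at steady state, so:
R = M − F = 7072.3 − 1656.9 = 5415.4 t/h
CL = 100·R/F = 100·5415.4/1656.9 = 326.84 %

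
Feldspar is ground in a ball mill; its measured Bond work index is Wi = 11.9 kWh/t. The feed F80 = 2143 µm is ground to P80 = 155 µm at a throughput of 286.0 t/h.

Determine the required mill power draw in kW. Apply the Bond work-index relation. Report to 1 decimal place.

P = 1998.5 kW

W_Bond = 10·Wi·(1/√P₈₀ − 1/√F₈₀)
W = 10·11.9·(1/√155 − 1/√2143) = 10·11.9·(0.058720) = 6.9877 kWh/t
P_mill = W·ṁ = 6.9877·286.0 = 1998.5 kW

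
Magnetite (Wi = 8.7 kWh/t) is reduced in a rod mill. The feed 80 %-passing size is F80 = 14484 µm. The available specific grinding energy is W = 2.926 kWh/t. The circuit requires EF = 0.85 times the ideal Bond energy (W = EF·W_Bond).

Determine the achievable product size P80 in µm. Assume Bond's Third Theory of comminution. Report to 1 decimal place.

W = 10 Wi / √P80 − 10 Wi / √F80
W_Bond = W / EF = 2.926 / 0.85 = 3.4424 kWh/t
⇒ 1/√P80 = W_Bond/(10·Wi) + 1/√F80
  = 3.4424/(10·8.7) + 1/√14484 = 0.039567 + 0.008309 = 0.047876
P80 = (1/0.047876)² = 20.8871² = 436.27 µm

P80 = 436.3 µm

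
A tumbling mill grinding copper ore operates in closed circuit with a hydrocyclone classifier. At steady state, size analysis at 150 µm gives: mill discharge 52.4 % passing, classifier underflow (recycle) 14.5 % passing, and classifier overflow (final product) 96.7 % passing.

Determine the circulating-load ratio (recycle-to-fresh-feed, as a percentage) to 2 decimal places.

CL = 116.89 %

Two-product formula at 150 µm:
(1+r)·d = r·u + o ⇒ r = (o−d)/(d−u)
r = (96.7 − 52.4)/(52.4 − 14.5) = 44.3/37.9 = 1.1689
CL = 100·r = 116.89 %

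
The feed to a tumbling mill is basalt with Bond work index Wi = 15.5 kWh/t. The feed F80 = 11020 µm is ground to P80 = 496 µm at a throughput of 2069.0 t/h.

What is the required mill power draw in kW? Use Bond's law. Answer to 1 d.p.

P = 11344.7 kW

W = 10·Wi·(P80^(-½) − F80^(-½))
W = 10·15.5·(1/√496 − 1/√11020) = 10·15.5·(0.035375) = 5.4832 kWh/t
Power = W × throughput = 5.4832 kWh/t × 2069.0 t/h = 11344.7 kW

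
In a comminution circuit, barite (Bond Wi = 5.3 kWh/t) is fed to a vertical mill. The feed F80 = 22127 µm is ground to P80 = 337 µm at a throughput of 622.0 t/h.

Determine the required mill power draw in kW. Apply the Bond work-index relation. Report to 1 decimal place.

P = 1574.2 kW

W = 10 Wi (P80^-0.5 − F80^-0.5)
W = 10·5.3·(1/√337 − 1/√22127) = 10·5.3·(0.047751) = 2.5308 kWh/t
Power = W × throughput = 2.5308 kWh/t × 622.0 t/h = 1574.2 kW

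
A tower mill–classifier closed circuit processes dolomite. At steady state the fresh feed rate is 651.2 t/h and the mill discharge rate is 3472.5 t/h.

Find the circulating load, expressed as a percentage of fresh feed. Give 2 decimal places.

CL = 433.25 %

Mill node: discharge = fresh + recycle.
R = M − F = 3472.5 − 651.2 = 2821.3 t/h
CL = 100·R/F = 100·2821.3/651.2 = 433.25 %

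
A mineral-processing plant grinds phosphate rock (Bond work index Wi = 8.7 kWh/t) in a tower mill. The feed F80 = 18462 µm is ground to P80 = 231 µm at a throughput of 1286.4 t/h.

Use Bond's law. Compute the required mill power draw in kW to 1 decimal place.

P = 6539.9 kW

W_Bond = 10·Wi·(1/√P₈₀ − 1/√F₈₀)
W = 10·8.7·(1/√231 − 1/√18462) = 10·8.7·(0.058435) = 5.0839 kWh/t
P_mill = W·ṁ = 5.0839·1286.4 = 6539.9 kW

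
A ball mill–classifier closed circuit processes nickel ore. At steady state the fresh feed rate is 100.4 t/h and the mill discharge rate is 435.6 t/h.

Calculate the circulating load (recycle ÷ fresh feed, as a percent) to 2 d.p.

CL = 333.86 %

Steady state: M = F + R.
R = M − F = 435.6 − 100.4 = 335.2 t/h
CL = 100·R/F = 100·335.2/100.4 = 333.86 %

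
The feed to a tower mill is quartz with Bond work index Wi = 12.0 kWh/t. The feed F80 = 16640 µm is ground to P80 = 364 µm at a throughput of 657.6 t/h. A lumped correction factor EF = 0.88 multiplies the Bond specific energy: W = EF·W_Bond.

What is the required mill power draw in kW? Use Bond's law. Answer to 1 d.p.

P = 3101.4 kW

Bond: W = 10·Wi·(1/√P80 − 1/√F80)
W = 10·12.0·(1/√364 − 1/√16640) = 10·12.0·(0.044662) = 5.3594 kWh/t
With EF = 0.88: W = 5.3594·0.88 = 4.7163 kWh/t
Power = W × throughput = 4.7163 kWh/t × 657.6 t/h = 3101.4 kW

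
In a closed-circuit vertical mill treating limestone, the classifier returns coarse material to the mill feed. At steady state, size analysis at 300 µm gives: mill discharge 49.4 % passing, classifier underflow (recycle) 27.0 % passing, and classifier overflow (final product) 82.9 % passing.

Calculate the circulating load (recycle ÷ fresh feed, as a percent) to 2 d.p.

Two-product formula at 300 µm:
(1+r)d = ru + o → r = (o−d)/(d−u)
r = (82.9 − 49.4)/(49.4 − 27.0) = 33.5/22.4 = 1.4955
CL = 100·r = 149.55 %

CL = 149.55 %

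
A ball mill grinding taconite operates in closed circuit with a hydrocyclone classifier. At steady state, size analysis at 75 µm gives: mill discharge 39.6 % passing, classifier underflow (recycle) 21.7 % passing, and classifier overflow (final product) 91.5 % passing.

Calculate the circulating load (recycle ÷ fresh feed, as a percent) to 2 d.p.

Let r = R/F. Size balance at 75 µm:
(1+r)d = ru + o → r = (o−d)/(d−u)
r = (91.5 − 39.6)/(39.6 − 21.7) = 51.9/17.9 = 2.8994
CL = 100·r = 289.94 %

CL = 289.94 %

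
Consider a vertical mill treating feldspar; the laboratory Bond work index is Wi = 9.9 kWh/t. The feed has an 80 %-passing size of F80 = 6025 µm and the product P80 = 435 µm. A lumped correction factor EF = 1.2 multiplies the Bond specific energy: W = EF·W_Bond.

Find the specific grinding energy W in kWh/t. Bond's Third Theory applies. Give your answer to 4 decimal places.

W = 4.1655 kWh/t

W = 10·Wi·[P80^(−½) − F80^(−½)]
1/√435 = 0.047946;  1/√6025 = 0.012883
W = 10·9.9·(0.047946 − 0.012883) = 3.4713 kWh/t
Corrected W = EF·W_Bond = 1.2·3.4713 = 4.1655 kWh/t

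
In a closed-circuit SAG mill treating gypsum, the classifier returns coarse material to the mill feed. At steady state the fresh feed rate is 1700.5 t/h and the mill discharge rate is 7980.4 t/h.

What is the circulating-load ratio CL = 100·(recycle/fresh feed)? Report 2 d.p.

CL = 369.30 %

Steady state: M = F + R.
R = M − F = 7980.4 − 1700.5 = 6279.9 t/h
CL = 100·R/F = 100·6279.9/1700.5 = 369.30 %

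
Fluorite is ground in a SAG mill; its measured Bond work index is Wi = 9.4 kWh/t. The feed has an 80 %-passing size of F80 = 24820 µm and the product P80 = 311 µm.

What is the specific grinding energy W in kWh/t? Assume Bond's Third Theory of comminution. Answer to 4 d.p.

W = 10 Wi (1/√P80 − 1/√F80)  [Bond]
1/√311 = 0.056705;  1/√24820 = 0.006347
W = 10·9.4·(0.056705 − 0.006347) = 4.7336 kWh/t

W = 4.7336 kWh/t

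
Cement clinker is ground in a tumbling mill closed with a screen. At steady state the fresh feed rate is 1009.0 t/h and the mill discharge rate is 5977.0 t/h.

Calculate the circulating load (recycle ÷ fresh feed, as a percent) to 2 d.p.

CL = 492.37 %

Steady state: M = F + R.
R = M − F = 5977.0 − 1009.0 = 4968.0 t/h
CL = 100·R/F = 100·4968.0/1009.0 = 492.37 %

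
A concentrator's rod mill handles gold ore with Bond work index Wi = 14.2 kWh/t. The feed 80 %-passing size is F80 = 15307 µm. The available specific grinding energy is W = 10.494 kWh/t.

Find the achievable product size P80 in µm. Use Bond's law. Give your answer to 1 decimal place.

W = 10 Wi / √P80 − 10 Wi / √F80
P80^(−½) = W/(10 Wi) + F80^(−½)
  = 10.4940/(10·14.2) + 1/√15307 = 0.073901 + 0.008083 = 0.081984
P80 = (1/0.081984)² = 12.1975² = 148.78 µm

P80 = 148.8 µm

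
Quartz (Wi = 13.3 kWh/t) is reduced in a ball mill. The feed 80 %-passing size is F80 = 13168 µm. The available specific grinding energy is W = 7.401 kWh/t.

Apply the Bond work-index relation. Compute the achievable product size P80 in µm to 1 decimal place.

P80 = 241.4 µm

W = 10 Wi / √P80 − 10 Wi / √F80
P80^(−½) = W/(10 Wi) + F80^(−½)
  = 7.4010/(10·13.3) + 1/√13168 = 0.055647 + 0.008714 = 0.064361
P80 = (1/0.064361)² = 15.5373² = 241.41 µm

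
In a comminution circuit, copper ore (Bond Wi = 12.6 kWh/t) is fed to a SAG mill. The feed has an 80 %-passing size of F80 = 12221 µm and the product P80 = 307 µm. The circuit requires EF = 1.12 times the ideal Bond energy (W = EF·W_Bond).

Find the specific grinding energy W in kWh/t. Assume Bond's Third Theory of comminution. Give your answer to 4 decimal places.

W = 10 Wi / √P80 − 10 Wi / √F80
1/√307 = 0.057073;  1/√12221 = 0.009046
W = 10·12.6·(0.057073 − 0.009046) = 6.0514 kWh/t
W_actual = 1.12 × 6.0514 = 6.7776 kWh/t

W = 6.7776 kWh/t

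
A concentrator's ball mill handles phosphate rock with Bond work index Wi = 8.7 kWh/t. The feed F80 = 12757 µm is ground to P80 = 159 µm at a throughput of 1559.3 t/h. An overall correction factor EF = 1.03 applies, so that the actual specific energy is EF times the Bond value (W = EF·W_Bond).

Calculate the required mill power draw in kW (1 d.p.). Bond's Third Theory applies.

P = 9844.1 kW

W = 10 Wi (1/√P80 − 1/√F80)  [Bond]
W = 10·8.7·(1/√159 − 1/√12757) = 10·8.7·(0.070451) = 6.1293 kWh/t
Corrected W = EF·W_Bond = 1.03·6.1293 = 6.3132 kWh/t
P_mill = W·ṁ = 6.3132·1559.3 = 9844.1 kW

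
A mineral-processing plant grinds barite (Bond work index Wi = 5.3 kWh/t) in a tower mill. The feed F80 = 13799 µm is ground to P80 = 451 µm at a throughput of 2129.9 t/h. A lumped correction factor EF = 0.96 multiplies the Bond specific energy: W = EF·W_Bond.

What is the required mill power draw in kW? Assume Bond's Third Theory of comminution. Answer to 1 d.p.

P = 4180.4 kW

Bond: W = 10·Wi·(1/√P80 − 1/√F80)
W = 10·5.3·(1/√451 − 1/√13799) = 10·5.3·(0.038575) = 2.0445 kWh/t
Apply correction: 2.0445 × 0.96 = 1.9627 kWh/t
P_mill = W·ṁ = 1.9627·2129.9 = 4180.4 kW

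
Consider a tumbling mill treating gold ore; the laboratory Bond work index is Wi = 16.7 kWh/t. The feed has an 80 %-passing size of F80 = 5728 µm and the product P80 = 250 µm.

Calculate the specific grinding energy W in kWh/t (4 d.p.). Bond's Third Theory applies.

W = 8.3555 kWh/t

Bond: W = 10·Wi·(1/√P80 − 1/√F80)
1/√250 = 0.063246;  1/√5728 = 0.013213
W = 10·16.7·(0.063246 − 0.013213) = 8.3555 kWh/t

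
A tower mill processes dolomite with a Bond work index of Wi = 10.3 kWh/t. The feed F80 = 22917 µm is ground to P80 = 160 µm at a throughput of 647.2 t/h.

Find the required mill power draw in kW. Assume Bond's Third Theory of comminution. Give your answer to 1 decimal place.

W = 10 Wi / √P80 − 10 Wi / √F80
W = 10·10.3·(1/√160 − 1/√22917) = 10·10.3·(0.072451) = 7.4625 kWh/t
P_mill = W·ṁ = 7.4625·647.2 = 4829.7 kW

P = 4829.7 kW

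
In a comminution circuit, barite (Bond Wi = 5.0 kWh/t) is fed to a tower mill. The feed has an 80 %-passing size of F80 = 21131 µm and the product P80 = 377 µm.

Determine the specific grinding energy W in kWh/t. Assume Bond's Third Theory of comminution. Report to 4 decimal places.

W = 10 Wi (P80^-0.5 − F80^-0.5)
1/√377 = 0.051503;  1/√21131 = 0.006879
W = 10·5.0·(0.051503 − 0.006879) = 2.2312 kWh/t

W = 2.2312 kWh/t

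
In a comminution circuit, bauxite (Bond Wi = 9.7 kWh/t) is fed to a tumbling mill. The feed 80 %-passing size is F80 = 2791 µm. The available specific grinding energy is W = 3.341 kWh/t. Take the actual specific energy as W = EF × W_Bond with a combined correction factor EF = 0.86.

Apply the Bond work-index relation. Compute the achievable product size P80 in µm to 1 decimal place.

P80 = 287.5 µm

W = 10 Wi (1/√P80 − 1/√F80)  [Bond]
W_Bond = W / EF = 3.341 / 0.86 = 3.8849 kWh/t
1/√P80 = 1/√F80 + W_Bond/(10·Wi)
  = 3.8849/(10·9.7) + 1/√2791 = 0.040050 + 0.018929 = 0.058979
P80 = (1/0.058979)² = 16.9552² = 287.48 µm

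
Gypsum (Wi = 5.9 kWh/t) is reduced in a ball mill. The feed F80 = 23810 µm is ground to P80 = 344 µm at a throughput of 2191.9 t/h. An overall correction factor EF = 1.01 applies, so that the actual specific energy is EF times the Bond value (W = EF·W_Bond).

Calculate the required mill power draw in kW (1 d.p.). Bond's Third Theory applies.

P = 6195.8 kW

Bond: W = 10·Wi·(1/√P80 − 1/√F80)
W = 10·5.9·(1/√344 − 1/√23810) = 10·5.9·(0.047436) = 2.7987 kWh/t
Corrected W = EF·W_Bond = 1.01·2.7987 = 2.8267 kWh/t
P = W·T = 2.8267·2191.9 = 6195.8 kW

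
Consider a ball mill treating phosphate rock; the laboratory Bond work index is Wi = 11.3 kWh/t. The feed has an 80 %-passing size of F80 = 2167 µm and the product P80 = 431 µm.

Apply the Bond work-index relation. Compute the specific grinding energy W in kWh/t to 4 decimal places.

W = 3.0156 kWh/t

W = 10 Wi (1/√P80 − 1/√F80)  [Bond]
1/√431 = 0.048168;  1/√2167 = 0.021482
W = 10·11.3·(0.048168 − 0.021482) = 3.0156 kWh/t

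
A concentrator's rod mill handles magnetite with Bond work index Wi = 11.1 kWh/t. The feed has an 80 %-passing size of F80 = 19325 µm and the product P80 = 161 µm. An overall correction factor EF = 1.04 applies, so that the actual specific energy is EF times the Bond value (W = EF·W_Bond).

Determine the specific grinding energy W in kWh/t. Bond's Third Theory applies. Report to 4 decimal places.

W = 8.2675 kWh/t

Bond: W = 10·Wi·(1/√P80 − 1/√F80)
1/√161 = 0.078811;  1/√19325 = 0.007194
W = 10·11.1·(0.078811 − 0.007194) = 7.9495 kWh/t
Apply correction: 7.9495 × 1.04 = 8.2675 kWh/t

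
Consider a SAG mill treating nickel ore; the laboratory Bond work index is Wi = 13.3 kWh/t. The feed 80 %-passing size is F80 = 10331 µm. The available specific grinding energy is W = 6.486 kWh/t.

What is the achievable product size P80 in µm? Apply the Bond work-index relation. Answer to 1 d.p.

W = 10 Wi / √P80 − 10 Wi / √F80
P80^-0.5 = F80^-0.5 + W/(10 Wi)
  = 6.4860/(10·13.3) + 1/√10331 = 0.048767 + 0.009838 = 0.058605
P80 = (1/0.058605)² = 17.0633² = 291.16 µm

P80 = 291.2 µm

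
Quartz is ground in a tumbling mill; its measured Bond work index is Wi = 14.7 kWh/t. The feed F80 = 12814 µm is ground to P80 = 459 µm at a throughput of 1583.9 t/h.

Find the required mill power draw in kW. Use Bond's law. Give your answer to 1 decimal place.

P = 8810.9 kW

W = 10 Wi (P80^-0.5 − F80^-0.5)
W = 10·14.7·(1/√459 − 1/√12814) = 10·14.7·(0.037842) = 5.5628 kWh/t
Power = W × throughput = 5.5628 kWh/t × 1583.9 t/h = 8810.9 kW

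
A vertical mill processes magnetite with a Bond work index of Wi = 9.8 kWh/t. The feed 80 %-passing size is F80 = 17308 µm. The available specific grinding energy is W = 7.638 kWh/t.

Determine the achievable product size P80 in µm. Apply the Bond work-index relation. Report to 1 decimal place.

P80 = 136.7 µm

Bond:  W = 10 Wi (1/√P − 1/√F)
P80^(−½) = W/(10 Wi) + F80^(−½)
  = 7.6380/(10·9.8) + 1/√17308 = 0.077939 + 0.007601 = 0.085540
P80 = (1/0.085540)² = 11.6905² = 136.67 µm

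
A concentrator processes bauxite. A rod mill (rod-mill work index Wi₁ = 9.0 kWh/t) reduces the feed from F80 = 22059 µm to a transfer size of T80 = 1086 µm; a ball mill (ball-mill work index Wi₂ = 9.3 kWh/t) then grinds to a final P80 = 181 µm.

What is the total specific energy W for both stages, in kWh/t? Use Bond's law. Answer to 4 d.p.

W_Bond = 10·Wi·(1/√P₈₀ − 1/√F₈₀)
Stage 1 (22059→1086 µm, Wi₁=9.0): W₁ = 10·9.0·(0.030345 − 0.006733) = 2.1251 kWh/t
Stage 2 (1086→181 µm, Wi₂=9.3): W₂ = 10·9.3·(0.074329 − 0.030345) = 4.0906 kWh/t
W = W₁ + W₂ = 2.1251 + 4.0906 = 6.2156 kWh/t

W = 6.2156 kWh/t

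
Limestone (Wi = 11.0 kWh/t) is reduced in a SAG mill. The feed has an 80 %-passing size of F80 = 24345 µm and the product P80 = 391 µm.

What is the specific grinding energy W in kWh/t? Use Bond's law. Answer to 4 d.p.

W = 4.8579 kWh/t

Bond: W = 10·Wi·(1/√P80 − 1/√F80)
1/√391 = 0.050572;  1/√24345 = 0.006409
W = 10·11.0·(0.050572 − 0.006409) = 4.8579 kWh/t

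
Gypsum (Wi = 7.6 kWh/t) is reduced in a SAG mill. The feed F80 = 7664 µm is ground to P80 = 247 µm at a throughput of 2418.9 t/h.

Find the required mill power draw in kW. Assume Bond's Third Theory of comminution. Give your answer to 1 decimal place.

P = 9597.3 kW

W = 10 Wi (P80^-0.5 − F80^-0.5)
W = 10·7.6·(1/√247 − 1/√7664) = 10·7.6·(0.052206) = 3.9676 kWh/t
P = W·T = 3.9676·2418.9 = 9597.3 kW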